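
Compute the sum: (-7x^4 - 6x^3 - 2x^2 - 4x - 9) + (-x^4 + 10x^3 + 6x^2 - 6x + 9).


Align terms by degree and add:
  -7x^4 - 6x^3 - 2x^2 - 4x - 9
  -x^4 + 10x^3 + 6x^2 - 6x + 9
= -8x^4 + 4x^3 + 4x^2 - 10x


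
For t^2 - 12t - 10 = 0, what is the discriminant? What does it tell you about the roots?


D = b^2 - 4ac = (-12)^2 - 4(1)(-10) = 144 + 40 = 184
Since D > 0: two distinct irrational roots


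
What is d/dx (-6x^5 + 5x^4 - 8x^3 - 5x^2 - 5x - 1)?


Apply the power rule term by term:
  d/dx(-6x^5) = -30x^4
  d/dx(5x^4) = 20x^3
  d/dx(-8x^3) = -24x^2
  d/dx(-5x^2) = -10x
  d/dx(-5x) = -5
  d/dx(-1) = 0
p'(x) = -30x^4 + 20x^3 - 24x^2 - 10x - 5


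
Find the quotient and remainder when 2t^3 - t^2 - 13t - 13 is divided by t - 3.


(2t^3 - t^2 - 13t - 13) / (t - 3)
Step 1: 2t^2 * (t - 3) = 2t^3 - 6t^2; subtract.
Step 2: 5t * (t - 3) = 5t^2 - 15t; subtract.
Step 3: 2 * (t - 3) = 2t - 6; subtract.
Quotient: 2t^2 + 5t + 2, Remainder: -7


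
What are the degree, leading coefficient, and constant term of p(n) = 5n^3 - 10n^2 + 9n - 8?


Highest power of n is 3, with coefficient 5. Constant term is -8.
Degree = 3, leading coefficient = 5, constant term = -8


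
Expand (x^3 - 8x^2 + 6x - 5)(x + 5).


Distribute each term of the first polynomial:
  (x^3)(x + 5) = x^4 + 5x^3
  (-8x^2)(x + 5) = -8x^3 - 40x^2
  (6x)(x + 5) = 6x^2 + 30x
  (-5)(x + 5) = -5x - 25
Sum: x^4 - 3x^3 - 34x^2 + 25x - 25


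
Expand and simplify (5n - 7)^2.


Expand (5n - 7)^2 by repeated multiplication:
= 25n^2 - 70n + 49


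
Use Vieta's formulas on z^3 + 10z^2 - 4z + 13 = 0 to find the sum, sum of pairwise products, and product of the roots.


Monic cubic z^3+bz^2+cz+d=0: sum=-b, pairwise sum=c, product=-d.
b=10, c=-4, d=13
r1+r2+r3 = -10
r1r2+r1r3+r2r3 = -4
r1r2r3 = -13


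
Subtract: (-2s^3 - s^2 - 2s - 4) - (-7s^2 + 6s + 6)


Distribute the minus sign:
  (-2s^3 - s^2 - 2s - 4)
- (-7s^2 + 6s + 6)
Negate second polynomial: 7s^2 - 6s - 6
Add: -2s^3 + 6s^2 - 8s - 10


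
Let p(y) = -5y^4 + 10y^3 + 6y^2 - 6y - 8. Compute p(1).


Using direct substitution:
  -5 * (1)^4 = -5
  10 * (1)^3 = 10
  6 * (1)^2 = 6
  -6 * (1)^1 = -6
  constant: -8
Sum = -5 + 10 + 6 - 6 - 8 = -3


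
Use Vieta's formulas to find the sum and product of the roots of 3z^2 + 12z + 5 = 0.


For az^2+bz+c=0: sum = -b/a, product = c/a.
a=3, b=12, c=5
Sum = -(12)/3 = -4
Product = (5)/3 = 5/3


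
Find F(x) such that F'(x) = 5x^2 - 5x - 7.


Reverse power rule on each term:
  ∫ 5x^2 dx = (5/3)x^3
  ∫ -5x dx = -(5/2)x^2
  ∫ -7 dx = -7x
F(x) = (5/3)x^3 - (5/2)x^2 - 7x + C


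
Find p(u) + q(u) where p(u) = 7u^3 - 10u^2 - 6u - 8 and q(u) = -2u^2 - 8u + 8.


Align terms by degree and add:
  7u^3 - 10u^2 - 6u - 8
  -2u^2 - 8u + 8
= 7u^3 - 12u^2 - 14u


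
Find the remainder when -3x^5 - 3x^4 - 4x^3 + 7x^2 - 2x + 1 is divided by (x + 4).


By the Remainder Theorem, the remainder equals p(-4):
  -3*(-4)^5 = 3072
  -3*(-4)^4 = -768
  -4*(-4)^3 = 256
  7*(-4)^2 = 112
  -2*(-4)^1 = 8
  constant: 1
Sum: 3072 - 768 + 256 + 112 + 8 + 1 = 2681


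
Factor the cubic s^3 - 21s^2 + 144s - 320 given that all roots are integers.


Try integer roots (divisors of -320). s=5: p(5)=0.
Divide out (s - 5): quotient is s^2 - 16s + 64.
Factor the quadratic: (s - 8)(s - 8)
Result: (s - 5)(s - 8)(s - 8)


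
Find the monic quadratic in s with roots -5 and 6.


p(s) = (s + 5)(s - 6)
Expand: s^2 - s - 30


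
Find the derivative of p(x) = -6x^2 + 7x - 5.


Apply the power rule term by term:
  d/dx(-6x^2) = -12x
  d/dx(7x) = 7
  d/dx(-5) = 0
p'(x) = -12x + 7


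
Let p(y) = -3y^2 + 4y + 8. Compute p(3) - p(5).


p(3) = -7
p(5) = -47
p(3) - p(5) = -7 + 47 = 40


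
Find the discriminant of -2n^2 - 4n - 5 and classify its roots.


D = b^2 - 4ac = (-4)^2 - 4(-2)(-5) = 16 - 40 = -24
Since D < 0: two complex conjugate roots (no real roots)


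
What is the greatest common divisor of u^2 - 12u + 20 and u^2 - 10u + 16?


Factor each:
  u^2 - 12u + 20 = (u - 2)(u - 10)
  u^2 - 10u + 16 = (u - 2)(u - 8)
Common monic factor: u - 2


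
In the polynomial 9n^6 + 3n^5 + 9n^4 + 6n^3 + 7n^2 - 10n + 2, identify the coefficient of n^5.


Read off the coefficient of n^5: 3


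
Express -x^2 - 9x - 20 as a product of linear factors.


Roots satisfy r1 + r2 = -b/a = -9 and r1*r2 = c/a = 20.
So r1 = -5, r2 = -4.
-x^2 - 9x - 20 = -(x - r1)(x - r2) = -(x + 5)(x + 4)


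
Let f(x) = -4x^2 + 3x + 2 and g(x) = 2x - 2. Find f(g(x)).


Substitute g(x) into f:
f(g(x)) = -4*(2x - 2)^2 + 3*(2x - 2) + 2
(2x - 2)^2 = 4x^2 - 8x + 4
Expand and combine: -16x^2 + 38x - 20


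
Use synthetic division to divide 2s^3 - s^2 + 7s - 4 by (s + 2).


Synthetic division with c = -2. Coefficients: 2, -1, 7, -4
Bring down 2.
  2 * -2 = -4; -4 - 1 = -5
  -5 * -2 = 10; 10 + 7 = 17
  17 * -2 = -34; -34 - 4 = -38
Quotient: 2s^2 - 5s + 17, Remainder: -38


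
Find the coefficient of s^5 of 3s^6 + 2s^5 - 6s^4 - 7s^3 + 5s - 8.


Read off the coefficient of s^5: 2


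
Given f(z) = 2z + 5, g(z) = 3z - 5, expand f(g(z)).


Substitute g(z) into f:
f(g(z)) = 2*(3z - 5) + 5
Expand and combine: 6z - 5


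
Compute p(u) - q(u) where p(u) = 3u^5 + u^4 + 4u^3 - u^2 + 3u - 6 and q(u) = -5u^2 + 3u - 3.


Distribute the minus sign:
  (3u^5 + u^4 + 4u^3 - u^2 + 3u - 6)
- (-5u^2 + 3u - 3)
Negate second polynomial: 5u^2 - 3u + 3
Add: 3u^5 + u^4 + 4u^3 + 4u^2 - 3


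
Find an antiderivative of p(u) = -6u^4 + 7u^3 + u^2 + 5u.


Reverse power rule on each term:
  ∫ -6u^4 du = -(6/5)u^5
  ∫ 7u^3 du = (7/4)u^4
  ∫ u^2 du = (1/3)u^3
  ∫ 5u du = (5/2)u^2
F(u) = -(6/5)u^5 + (7/4)u^4 + (1/3)u^3 + (5/2)u^2 + C


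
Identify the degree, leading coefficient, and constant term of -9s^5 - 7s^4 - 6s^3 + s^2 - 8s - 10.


Highest power of s is 5, with coefficient -9. Constant term is -10.
Degree = 5, leading coefficient = -9, constant term = -10


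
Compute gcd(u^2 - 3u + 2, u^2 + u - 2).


Factor each:
  u^2 - 3u + 2 = (u - 1)(u - 2)
  u^2 + u - 2 = (u - 1)(u + 2)
Common monic factor: u - 1


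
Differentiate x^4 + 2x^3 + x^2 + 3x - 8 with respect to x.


Apply the power rule term by term:
  d/dx(x^4) = 4x^3
  d/dx(2x^3) = 6x^2
  d/dx(x^2) = 2x
  d/dx(3x) = 3
  d/dx(-8) = 0
p'(x) = 4x^3 + 6x^2 + 2x + 3


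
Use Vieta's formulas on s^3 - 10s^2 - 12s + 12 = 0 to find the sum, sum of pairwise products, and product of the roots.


Monic cubic s^3+bs^2+cs+d=0: sum=-b, pairwise sum=c, product=-d.
b=-10, c=-12, d=12
r1+r2+r3 = 10
r1r2+r1r3+r2r3 = -12
r1r2r3 = -12


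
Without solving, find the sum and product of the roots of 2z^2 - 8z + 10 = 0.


For az^2+bz+c=0: sum = -b/a, product = c/a.
a=2, b=-8, c=10
Sum = -(-8)/2 = 4
Product = (10)/2 = 5


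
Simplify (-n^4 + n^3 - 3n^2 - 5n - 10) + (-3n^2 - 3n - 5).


Align terms by degree and add:
  -n^4 + n^3 - 3n^2 - 5n - 10
  -3n^2 - 3n - 5
= -n^4 + n^3 - 6n^2 - 8n - 15


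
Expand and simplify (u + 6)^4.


Expand (u + 6)^4 by repeated multiplication:
  (u + 6)^2 = u^2 + 12u + 36
  (u + 6)^3 = u^3 + 18u^2 + 108u + 216
= u^4 + 24u^3 + 216u^2 + 864u + 1296


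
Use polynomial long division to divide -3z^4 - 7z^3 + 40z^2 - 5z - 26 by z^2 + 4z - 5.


(-3z^4 - 7z^3 + 40z^2 - 5z - 26) / (z^2 + 4z - 5)
Step 1: -3z^2 * (z^2 + 4z - 5) = -3z^4 - 12z^3 + 15z^2; subtract.
Step 2: 5z * (z^2 + 4z - 5) = 5z^3 + 20z^2 - 25z; subtract.
Step 3: 5 * (z^2 + 4z - 5) = 5z^2 + 20z - 25; subtract.
Quotient: -3z^2 + 5z + 5, Remainder: -1


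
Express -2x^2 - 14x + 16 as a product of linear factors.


Roots satisfy r1 + r2 = -b/a = -7 and r1*r2 = c/a = -8.
So r1 = 1, r2 = -8.
-2x^2 - 14x + 16 = -2(x - r1)(x - r2) = -2(x - 1)(x + 8)


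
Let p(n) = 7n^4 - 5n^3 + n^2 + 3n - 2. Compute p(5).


Using direct substitution:
  7 * (5)^4 = 4375
  -5 * (5)^3 = -625
  1 * (5)^2 = 25
  3 * (5)^1 = 15
  constant: -2
Sum = 4375 - 625 + 25 + 15 - 2 = 3788


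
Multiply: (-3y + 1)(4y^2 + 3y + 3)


Distribute each term of the first polynomial:
  (-3y)(4y^2 + 3y + 3) = -12y^3 - 9y^2 - 9y
  (1)(4y^2 + 3y + 3) = 4y^2 + 3y + 3
Sum: -12y^3 - 5y^2 - 6y + 3


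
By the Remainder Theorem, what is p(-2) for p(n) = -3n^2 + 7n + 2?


By the Remainder Theorem, the remainder equals p(-2):
  -3*(-2)^2 = -12
  7*(-2)^1 = -14
  constant: 2
Sum: -12 - 14 + 2 = -24


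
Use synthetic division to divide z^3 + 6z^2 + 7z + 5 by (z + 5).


Synthetic division with c = -5. Coefficients: 1, 6, 7, 5
Bring down 1.
  1 * -5 = -5; -5 + 6 = 1
  1 * -5 = -5; -5 + 7 = 2
  2 * -5 = -10; -10 + 5 = -5
Quotient: z^2 + z + 2, Remainder: -5


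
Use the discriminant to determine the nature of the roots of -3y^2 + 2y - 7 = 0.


D = b^2 - 4ac = (2)^2 - 4(-3)(-7) = 4 - 84 = -80
Since D < 0: two complex conjugate roots (no real roots)


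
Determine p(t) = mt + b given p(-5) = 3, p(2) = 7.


p(t) = mt + b. Using p(-5)=3, p(2)=7:
m = (3 - 7)/(-5 - 2) = -4/-7 = 4/7
b = 3 - m*(-5) = 3 + 20/7 = 41/7
p(t) = (4/7)t + (41/7)


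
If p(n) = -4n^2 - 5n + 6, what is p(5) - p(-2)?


p(5) = -119
p(-2) = 0
p(5) - p(-2) = -119 = -119


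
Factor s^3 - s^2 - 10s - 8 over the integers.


Try integer roots (divisors of -8). s=-2: p(-2)=0.
Divide out (s + 2): quotient is s^2 - 3s - 4.
Factor the quadratic: (s + 1)(s - 4)
Result: (s + 2)(s + 1)(s - 4)


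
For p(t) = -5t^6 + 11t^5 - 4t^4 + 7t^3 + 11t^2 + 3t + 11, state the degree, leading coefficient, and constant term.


Highest power of t is 6, with coefficient -5. Constant term is 11.
Degree = 6, leading coefficient = -5, constant term = 11


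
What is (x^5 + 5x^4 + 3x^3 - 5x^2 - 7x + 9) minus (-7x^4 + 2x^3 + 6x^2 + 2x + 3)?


Distribute the minus sign:
  (x^5 + 5x^4 + 3x^3 - 5x^2 - 7x + 9)
- (-7x^4 + 2x^3 + 6x^2 + 2x + 3)
Negate second polynomial: 7x^4 - 2x^3 - 6x^2 - 2x - 3
Add: x^5 + 12x^4 + x^3 - 11x^2 - 9x + 6


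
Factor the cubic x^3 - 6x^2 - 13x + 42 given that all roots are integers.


Try integer roots (divisors of 42). x=7: p(7)=0.
Divide out (x - 7): quotient is x^2 + x - 6.
Factor the quadratic: (x + 3)(x - 2)
Result: (x - 7)(x + 3)(x - 2)


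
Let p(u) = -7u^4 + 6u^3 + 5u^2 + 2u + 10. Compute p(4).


Using direct substitution:
  -7 * (4)^4 = -1792
  6 * (4)^3 = 384
  5 * (4)^2 = 80
  2 * (4)^1 = 8
  constant: 10
Sum = -1792 + 384 + 80 + 8 + 10 = -1310


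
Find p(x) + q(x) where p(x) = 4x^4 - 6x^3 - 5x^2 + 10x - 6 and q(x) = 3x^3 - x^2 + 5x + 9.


Align terms by degree and add:
  4x^4 - 6x^3 - 5x^2 + 10x - 6
+ 3x^3 - x^2 + 5x + 9
= 4x^4 - 3x^3 - 6x^2 + 15x + 3


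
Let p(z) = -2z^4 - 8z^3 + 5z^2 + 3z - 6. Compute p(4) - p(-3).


p(4) = -938
p(-3) = 84
p(4) - p(-3) = -938 - 84 = -1022


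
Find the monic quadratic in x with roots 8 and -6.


p(x) = (x - 8)(x + 6)
Expand: x^2 - 2x - 48


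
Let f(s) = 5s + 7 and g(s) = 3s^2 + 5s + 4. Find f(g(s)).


Substitute g(s) into f:
f(g(s)) = 5*(3s^2 + 5s + 4) + 7
Expand and combine: 15s^2 + 25s + 27


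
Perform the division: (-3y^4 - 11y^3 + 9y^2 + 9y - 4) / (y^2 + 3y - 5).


(-3y^4 - 11y^3 + 9y^2 + 9y - 4) / (y^2 + 3y - 5)
Step 1: -3y^2 * (y^2 + 3y - 5) = -3y^4 - 9y^3 + 15y^2; subtract.
Step 2: -2y * (y^2 + 3y - 5) = -2y^3 - 6y^2 + 10y; subtract.
Step 3: 0 * (y^2 + 3y - 5) = 0; subtract.
Quotient: -3y^2 - 2y, Remainder: -y - 4


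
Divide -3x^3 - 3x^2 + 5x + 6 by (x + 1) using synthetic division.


Synthetic division with c = -1. Coefficients: -3, -3, 5, 6
Bring down -3.
  -3 * -1 = 3; 3 - 3 = 0
  0 * -1 = 0; 0 + 5 = 5
  5 * -1 = -5; -5 + 6 = 1
Quotient: -3x^2 + 5, Remainder: 1


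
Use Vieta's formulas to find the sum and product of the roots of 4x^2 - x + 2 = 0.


For ax^2+bx+c=0: sum = -b/a, product = c/a.
a=4, b=-1, c=2
Sum = -(-1)/4 = 1/4
Product = (2)/4 = 1/2


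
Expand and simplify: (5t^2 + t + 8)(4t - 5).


Distribute each term of the first polynomial:
  (5t^2)(4t - 5) = 20t^3 - 25t^2
  (t)(4t - 5) = 4t^2 - 5t
  (8)(4t - 5) = 32t - 40
Sum: 20t^3 - 21t^2 + 27t - 40


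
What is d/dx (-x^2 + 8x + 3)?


Apply the power rule term by term:
  d/dx(-x^2) = -2x
  d/dx(8x) = 8
  d/dx(3) = 0
p'(x) = -2x + 8


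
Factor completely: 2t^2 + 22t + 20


Roots satisfy r1 + r2 = -b/a = -11 and r1*r2 = c/a = 10.
So r1 = -1, r2 = -10.
2t^2 + 22t + 20 = 2(t - r1)(t - r2) = 2(t + 1)(t + 10)


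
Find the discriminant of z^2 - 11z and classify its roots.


D = b^2 - 4ac = (-11)^2 - 4(1)(0) = 121 = 121
Since D > 0: two distinct rational roots


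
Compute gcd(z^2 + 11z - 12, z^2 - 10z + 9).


Factor each:
  z^2 + 11z - 12 = (z - 1)(z + 12)
  z^2 - 10z + 9 = (z - 1)(z - 9)
Common monic factor: z - 1


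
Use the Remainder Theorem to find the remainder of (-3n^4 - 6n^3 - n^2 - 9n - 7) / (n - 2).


By the Remainder Theorem, the remainder equals p(2):
  -3*(2)^4 = -48
  -6*(2)^3 = -48
  -1*(2)^2 = -4
  -9*(2)^1 = -18
  constant: -7
Sum: -48 - 48 - 4 - 18 - 7 = -125


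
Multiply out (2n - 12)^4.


Expand (2n - 12)^4 by repeated multiplication:
  (2n - 12)^2 = 4n^2 - 48n + 144
  (2n - 12)^3 = 8n^3 - 144n^2 + 864n - 1728
= 16n^4 - 384n^3 + 3456n^2 - 13824n + 20736


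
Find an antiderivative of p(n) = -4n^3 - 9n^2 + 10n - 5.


Reverse power rule on each term:
  ∫ -4n^3 dn = -n^4
  ∫ -9n^2 dn = -3n^3
  ∫ 10n dn = 5n^2
  ∫ -5 dn = -5n
F(n) = -n^4 - 3n^3 + 5n^2 - 5n + C


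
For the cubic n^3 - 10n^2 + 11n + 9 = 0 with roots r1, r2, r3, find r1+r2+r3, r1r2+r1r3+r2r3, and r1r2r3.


Monic cubic n^3+bn^2+cn+d=0: sum=-b, pairwise sum=c, product=-d.
b=-10, c=11, d=9
r1+r2+r3 = 10
r1r2+r1r3+r2r3 = 11
r1r2r3 = -9


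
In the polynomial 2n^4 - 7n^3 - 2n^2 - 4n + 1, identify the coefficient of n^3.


Read off the coefficient of n^3: -7


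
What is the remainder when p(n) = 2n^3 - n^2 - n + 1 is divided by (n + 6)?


By the Remainder Theorem, the remainder equals p(-6):
  2*(-6)^3 = -432
  -1*(-6)^2 = -36
  -1*(-6)^1 = 6
  constant: 1
Sum: -432 - 36 + 6 + 1 = -461


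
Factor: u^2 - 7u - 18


Roots satisfy r1 + r2 = -b/a = 7 and r1*r2 = c/a = -18.
So r1 = 9, r2 = -2.
u^2 - 7u - 18 = (u - r1)(u - r2) = (u - 9)(u + 2)


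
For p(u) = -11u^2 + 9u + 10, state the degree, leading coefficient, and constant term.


Highest power of u is 2, with coefficient -11. Constant term is 10.
Degree = 2, leading coefficient = -11, constant term = 10


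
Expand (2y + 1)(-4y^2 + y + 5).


Distribute each term of the first polynomial:
  (2y)(-4y^2 + y + 5) = -8y^3 + 2y^2 + 10y
  (1)(-4y^2 + y + 5) = -4y^2 + y + 5
Sum: -8y^3 - 2y^2 + 11y + 5


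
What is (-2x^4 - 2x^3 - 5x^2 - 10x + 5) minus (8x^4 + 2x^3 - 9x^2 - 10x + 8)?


Distribute the minus sign:
  (-2x^4 - 2x^3 - 5x^2 - 10x + 5)
- (8x^4 + 2x^3 - 9x^2 - 10x + 8)
Negate second polynomial: -8x^4 - 2x^3 + 9x^2 + 10x - 8
Add: -10x^4 - 4x^3 + 4x^2 - 3


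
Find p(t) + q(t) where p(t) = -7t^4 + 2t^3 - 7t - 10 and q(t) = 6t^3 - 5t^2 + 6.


Align terms by degree and add:
  -7t^4 + 2t^3 - 7t - 10
+ 6t^3 - 5t^2 + 6
= -7t^4 + 8t^3 - 5t^2 - 7t - 4


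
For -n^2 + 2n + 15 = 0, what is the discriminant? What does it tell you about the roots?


D = b^2 - 4ac = (2)^2 - 4(-1)(15) = 4 + 60 = 64
Since D > 0: two distinct rational roots


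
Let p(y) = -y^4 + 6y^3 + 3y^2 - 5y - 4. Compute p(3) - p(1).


p(3) = 89
p(1) = -1
p(3) - p(1) = 89 + 1 = 90


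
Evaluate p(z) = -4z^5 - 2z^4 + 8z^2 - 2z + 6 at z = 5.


Using direct substitution:
  -4 * (5)^5 = -12500
  -2 * (5)^4 = -1250
  0 * (5)^3 = 0
  8 * (5)^2 = 200
  -2 * (5)^1 = -10
  constant: 6
Sum = -12500 - 1250 + 0 + 200 - 10 + 6 = -13554


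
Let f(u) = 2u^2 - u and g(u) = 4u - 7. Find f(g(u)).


Substitute g(u) into f:
f(g(u)) = 2*(4u - 7)^2 + (-1)*(4u - 7)
(4u - 7)^2 = 16u^2 - 56u + 49
Expand and combine: 32u^2 - 116u + 105


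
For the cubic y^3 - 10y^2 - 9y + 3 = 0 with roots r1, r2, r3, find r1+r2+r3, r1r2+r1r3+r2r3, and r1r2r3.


Monic cubic y^3+by^2+cy+d=0: sum=-b, pairwise sum=c, product=-d.
b=-10, c=-9, d=3
r1+r2+r3 = 10
r1r2+r1r3+r2r3 = -9
r1r2r3 = -3


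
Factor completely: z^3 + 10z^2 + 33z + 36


Try integer roots (divisors of 36). z=-4: p(-4)=0.
Divide out (z + 4): quotient is z^2 + 6z + 9.
Factor the quadratic: (z + 3)(z + 3)
Result: (z + 4)(z + 3)(z + 3)


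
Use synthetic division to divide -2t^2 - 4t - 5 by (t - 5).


Synthetic division with c = 5. Coefficients: -2, -4, -5
Bring down -2.
  -2 * 5 = -10; -10 - 4 = -14
  -14 * 5 = -70; -70 - 5 = -75
Quotient: -2t - 14, Remainder: -75


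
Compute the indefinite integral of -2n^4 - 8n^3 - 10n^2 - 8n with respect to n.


Reverse power rule on each term:
  ∫ -2n^4 dn = -(2/5)n^5
  ∫ -8n^3 dn = -2n^4
  ∫ -10n^2 dn = -(10/3)n^3
  ∫ -8n dn = -4n^2
F(n) = -(2/5)n^5 - 2n^4 - (10/3)n^3 - 4n^2 + C


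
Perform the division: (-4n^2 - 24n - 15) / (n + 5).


(-4n^2 - 24n - 15) / (n + 5)
Step 1: -4n * (n + 5) = -4n^2 - 20n; subtract.
Step 2: -4 * (n + 5) = -4n - 20; subtract.
Quotient: -4n - 4, Remainder: 5


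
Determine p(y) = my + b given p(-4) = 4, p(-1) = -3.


p(y) = my + b. Using p(-4)=4, p(-1)=-3:
m = (4 + 3)/(-4 + 1) = 7/-3 = -7/3
b = 4 - m*(-4) = 4 - 28/3 = -16/3
p(y) = -(7/3)y - (16/3)


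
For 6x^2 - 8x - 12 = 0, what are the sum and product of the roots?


For ax^2+bx+c=0: sum = -b/a, product = c/a.
a=6, b=-8, c=-12
Sum = -(-8)/6 = 4/3
Product = (-12)/6 = -2


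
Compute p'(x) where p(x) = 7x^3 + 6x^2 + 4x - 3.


Apply the power rule term by term:
  d/dx(7x^3) = 21x^2
  d/dx(6x^2) = 12x
  d/dx(4x) = 4
  d/dx(-3) = 0
p'(x) = 21x^2 + 12x + 4


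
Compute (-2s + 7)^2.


Expand (-2s + 7)^2 by repeated multiplication:
= 4s^2 - 28s + 49


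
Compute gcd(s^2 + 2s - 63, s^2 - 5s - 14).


Factor each:
  s^2 + 2s - 63 = (s - 7)(s + 9)
  s^2 - 5s - 14 = (s - 7)(s + 2)
Common monic factor: s - 7


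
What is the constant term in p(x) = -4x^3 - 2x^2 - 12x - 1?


Read off the constant term: -1


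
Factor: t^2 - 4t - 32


Roots satisfy r1 + r2 = -b/a = 4 and r1*r2 = c/a = -32.
So r1 = 8, r2 = -4.
t^2 - 4t - 32 = (t - r1)(t - r2) = (t - 8)(t + 4)


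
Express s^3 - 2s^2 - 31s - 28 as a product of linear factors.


Try integer roots (divisors of -28). s=-1: p(-1)=0.
Divide out (s + 1): quotient is s^2 - 3s - 28.
Factor the quadratic: (s - 7)(s + 4)
Result: (s + 1)(s - 7)(s + 4)


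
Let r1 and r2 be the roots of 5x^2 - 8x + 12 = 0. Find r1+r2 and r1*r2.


For ax^2+bx+c=0: sum = -b/a, product = c/a.
a=5, b=-8, c=12
Sum = -(-8)/5 = 8/5
Product = (12)/5 = 12/5


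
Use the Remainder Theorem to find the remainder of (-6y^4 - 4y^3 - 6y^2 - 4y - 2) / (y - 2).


By the Remainder Theorem, the remainder equals p(2):
  -6*(2)^4 = -96
  -4*(2)^3 = -32
  -6*(2)^2 = -24
  -4*(2)^1 = -8
  constant: -2
Sum: -96 - 32 - 24 - 8 - 2 = -162


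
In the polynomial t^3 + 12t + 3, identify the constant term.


Read off the constant term: 3


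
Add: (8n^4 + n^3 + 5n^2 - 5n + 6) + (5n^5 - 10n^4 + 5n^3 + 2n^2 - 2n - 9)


Align terms by degree and add:
  8n^4 + n^3 + 5n^2 - 5n + 6
+ 5n^5 - 10n^4 + 5n^3 + 2n^2 - 2n - 9
= 5n^5 - 2n^4 + 6n^3 + 7n^2 - 7n - 3


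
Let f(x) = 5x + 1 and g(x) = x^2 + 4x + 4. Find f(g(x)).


Substitute g(x) into f:
f(g(x)) = 5*(x^2 + 4x + 4) + 1
Expand and combine: 5x^2 + 20x + 21


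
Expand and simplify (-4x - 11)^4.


Expand (-4x - 11)^4 by repeated multiplication:
  (-4x - 11)^2 = 16x^2 + 88x + 121
  (-4x - 11)^3 = -64x^3 - 528x^2 - 1452x - 1331
= 256x^4 + 2816x^3 + 11616x^2 + 21296x + 14641


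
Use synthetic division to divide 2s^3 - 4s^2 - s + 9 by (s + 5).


Synthetic division with c = -5. Coefficients: 2, -4, -1, 9
Bring down 2.
  2 * -5 = -10; -10 - 4 = -14
  -14 * -5 = 70; 70 - 1 = 69
  69 * -5 = -345; -345 + 9 = -336
Quotient: 2s^2 - 14s + 69, Remainder: -336


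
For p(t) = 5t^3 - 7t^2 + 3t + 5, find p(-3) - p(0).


p(-3) = -202
p(0) = 5
p(-3) - p(0) = -202 - 5 = -207


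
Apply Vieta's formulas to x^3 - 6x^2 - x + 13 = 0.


Monic cubic x^3+bx^2+cx+d=0: sum=-b, pairwise sum=c, product=-d.
b=-6, c=-1, d=13
r1+r2+r3 = 6
r1r2+r1r3+r2r3 = -1
r1r2r3 = -13


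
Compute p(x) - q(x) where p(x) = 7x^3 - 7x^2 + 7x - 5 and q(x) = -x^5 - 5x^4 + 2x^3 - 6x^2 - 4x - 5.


Distribute the minus sign:
  (7x^3 - 7x^2 + 7x - 5)
- (-x^5 - 5x^4 + 2x^3 - 6x^2 - 4x - 5)
Negate second polynomial: x^5 + 5x^4 - 2x^3 + 6x^2 + 4x + 5
Add: x^5 + 5x^4 + 5x^3 - x^2 + 11x


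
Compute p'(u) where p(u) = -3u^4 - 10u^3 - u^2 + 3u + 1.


Apply the power rule term by term:
  d/du(-3u^4) = -12u^3
  d/du(-10u^3) = -30u^2
  d/du(-u^2) = -2u
  d/du(3u) = 3
  d/du(1) = 0
p'(u) = -12u^3 - 30u^2 - 2u + 3


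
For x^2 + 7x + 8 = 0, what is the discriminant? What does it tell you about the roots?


D = b^2 - 4ac = (7)^2 - 4(1)(8) = 49 - 32 = 17
Since D > 0: two distinct irrational roots


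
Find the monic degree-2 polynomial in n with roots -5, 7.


p(n) = (n + 5)(n - 7)
Expand: n^2 - 2n - 35


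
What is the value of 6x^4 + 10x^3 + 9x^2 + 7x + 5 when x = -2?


Using direct substitution:
  6 * (-2)^4 = 96
  10 * (-2)^3 = -80
  9 * (-2)^2 = 36
  7 * (-2)^1 = -14
  constant: 5
Sum = 96 - 80 + 36 - 14 + 5 = 43


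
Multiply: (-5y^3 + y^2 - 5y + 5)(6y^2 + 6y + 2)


Distribute each term of the first polynomial:
  (-5y^3)(6y^2 + 6y + 2) = -30y^5 - 30y^4 - 10y^3
  (y^2)(6y^2 + 6y + 2) = 6y^4 + 6y^3 + 2y^2
  (-5y)(6y^2 + 6y + 2) = -30y^3 - 30y^2 - 10y
  (5)(6y^2 + 6y + 2) = 30y^2 + 30y + 10
Sum: -30y^5 - 24y^4 - 34y^3 + 2y^2 + 20y + 10


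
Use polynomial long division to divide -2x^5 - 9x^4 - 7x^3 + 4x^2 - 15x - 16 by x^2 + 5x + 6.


(-2x^5 - 9x^4 - 7x^3 + 4x^2 - 15x - 16) / (x^2 + 5x + 6)
Step 1: -2x^3 * (x^2 + 5x + 6) = -2x^5 - 10x^4 - 12x^3; subtract.
Step 2: x^2 * (x^2 + 5x + 6) = x^4 + 5x^3 + 6x^2; subtract.
Step 3: 0 * (x^2 + 5x + 6) = 0; subtract.
Step 4: -2 * (x^2 + 5x + 6) = -2x^2 - 10x - 12; subtract.
Quotient: -2x^3 + x^2 - 2, Remainder: -5x - 4


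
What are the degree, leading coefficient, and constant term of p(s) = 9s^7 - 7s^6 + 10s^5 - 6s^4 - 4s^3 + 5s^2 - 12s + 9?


Highest power of s is 7, with coefficient 9. Constant term is 9.
Degree = 7, leading coefficient = 9, constant term = 9


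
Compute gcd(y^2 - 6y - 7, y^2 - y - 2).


Factor each:
  y^2 - 6y - 7 = (y + 1)(y - 7)
  y^2 - y - 2 = (y + 1)(y - 2)
Common monic factor: y + 1


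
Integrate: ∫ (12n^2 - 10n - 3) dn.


Reverse power rule on each term:
  ∫ 12n^2 dn = 4n^3
  ∫ -10n dn = -5n^2
  ∫ -3 dn = -3n
F(n) = 4n^3 - 5n^2 - 3n + C


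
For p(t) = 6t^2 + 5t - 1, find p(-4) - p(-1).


p(-4) = 75
p(-1) = 0
p(-4) - p(-1) = 75 = 75


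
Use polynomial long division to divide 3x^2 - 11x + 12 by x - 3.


(3x^2 - 11x + 12) / (x - 3)
Step 1: 3x * (x - 3) = 3x^2 - 9x; subtract.
Step 2: -2 * (x - 3) = -2x + 6; subtract.
Quotient: 3x - 2, Remainder: 6


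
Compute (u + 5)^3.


Expand (u + 5)^3 by repeated multiplication:
  (u + 5)^2 = u^2 + 10u + 25
= u^3 + 15u^2 + 75u + 125


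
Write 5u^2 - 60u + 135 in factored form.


Roots satisfy r1 + r2 = -b/a = 12 and r1*r2 = c/a = 27.
So r1 = 9, r2 = 3.
5u^2 - 60u + 135 = 5(u - r1)(u - r2) = 5(u - 9)(u - 3)


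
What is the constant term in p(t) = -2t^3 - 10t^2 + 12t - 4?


Read off the constant term: -4


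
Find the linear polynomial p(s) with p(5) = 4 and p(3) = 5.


p(s) = ms + b. Using p(5)=4, p(3)=5:
m = (4 - 5)/(5 - 3) = -1/2 = -1/2
b = 4 - m*(5) = 4 + 5/2 = 13/2
p(s) = -(1/2)s + (13/2)


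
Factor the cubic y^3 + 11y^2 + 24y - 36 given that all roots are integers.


Try integer roots (divisors of -36). y=-6: p(-6)=0.
Divide out (y + 6): quotient is y^2 + 5y - 6.
Factor the quadratic: (y + 6)(y - 1)
Result: (y + 6)(y + 6)(y - 1)


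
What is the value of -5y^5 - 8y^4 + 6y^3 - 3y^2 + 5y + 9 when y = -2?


Using direct substitution:
  -5 * (-2)^5 = 160
  -8 * (-2)^4 = -128
  6 * (-2)^3 = -48
  -3 * (-2)^2 = -12
  5 * (-2)^1 = -10
  constant: 9
Sum = 160 - 128 - 48 - 12 - 10 + 9 = -29


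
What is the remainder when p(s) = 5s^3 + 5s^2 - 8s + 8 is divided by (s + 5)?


By the Remainder Theorem, the remainder equals p(-5):
  5*(-5)^3 = -625
  5*(-5)^2 = 125
  -8*(-5)^1 = 40
  constant: 8
Sum: -625 + 125 + 40 + 8 = -452


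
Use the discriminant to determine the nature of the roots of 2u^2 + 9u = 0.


D = b^2 - 4ac = (9)^2 - 4(2)(0) = 81 = 81
Since D > 0: two distinct rational roots


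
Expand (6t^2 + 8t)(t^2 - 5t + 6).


Distribute each term of the first polynomial:
  (6t^2)(t^2 - 5t + 6) = 6t^4 - 30t^3 + 36t^2
  (8t)(t^2 - 5t + 6) = 8t^3 - 40t^2 + 48t
Sum: 6t^4 - 22t^3 - 4t^2 + 48t


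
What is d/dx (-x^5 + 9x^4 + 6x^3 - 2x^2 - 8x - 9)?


Apply the power rule term by term:
  d/dx(-x^5) = -5x^4
  d/dx(9x^4) = 36x^3
  d/dx(6x^3) = 18x^2
  d/dx(-2x^2) = -4x
  d/dx(-8x) = -8
  d/dx(-9) = 0
p'(x) = -5x^4 + 36x^3 + 18x^2 - 4x - 8


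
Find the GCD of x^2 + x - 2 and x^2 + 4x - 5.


Factor each:
  x^2 + x - 2 = (x - 1)(x + 2)
  x^2 + 4x - 5 = (x - 1)(x + 5)
Common monic factor: x - 1


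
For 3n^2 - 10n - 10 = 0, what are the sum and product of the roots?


For an^2+bn+c=0: sum = -b/a, product = c/a.
a=3, b=-10, c=-10
Sum = -(-10)/3 = 10/3
Product = (-10)/3 = -10/3


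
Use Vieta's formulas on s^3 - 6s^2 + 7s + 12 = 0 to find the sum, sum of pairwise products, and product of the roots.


Monic cubic s^3+bs^2+cs+d=0: sum=-b, pairwise sum=c, product=-d.
b=-6, c=7, d=12
r1+r2+r3 = 6
r1r2+r1r3+r2r3 = 7
r1r2r3 = -12


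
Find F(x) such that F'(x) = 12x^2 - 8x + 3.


Reverse power rule on each term:
  ∫ 12x^2 dx = 4x^3
  ∫ -8x dx = -4x^2
  ∫ 3 dx = 3x
F(x) = 4x^3 - 4x^2 + 3x + C


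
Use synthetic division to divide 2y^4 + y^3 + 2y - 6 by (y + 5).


Synthetic division with c = -5. Coefficients: 2, 1, 0, 2, -6
Bring down 2.
  2 * -5 = -10; -10 + 1 = -9
  -9 * -5 = 45; 45 + 0 = 45
  45 * -5 = -225; -225 + 2 = -223
  -223 * -5 = 1115; 1115 - 6 = 1109
Quotient: 2y^3 - 9y^2 + 45y - 223, Remainder: 1109


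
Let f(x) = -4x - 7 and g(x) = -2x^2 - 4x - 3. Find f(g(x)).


Substitute g(x) into f:
f(g(x)) = -4*(-2x^2 - 4x - 3) + (-7)
Expand and combine: 8x^2 + 16x + 5


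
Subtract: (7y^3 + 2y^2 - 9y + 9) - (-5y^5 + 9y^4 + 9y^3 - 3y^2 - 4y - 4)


Distribute the minus sign:
  (7y^3 + 2y^2 - 9y + 9)
- (-5y^5 + 9y^4 + 9y^3 - 3y^2 - 4y - 4)
Negate second polynomial: 5y^5 - 9y^4 - 9y^3 + 3y^2 + 4y + 4
Add: 5y^5 - 9y^4 - 2y^3 + 5y^2 - 5y + 13


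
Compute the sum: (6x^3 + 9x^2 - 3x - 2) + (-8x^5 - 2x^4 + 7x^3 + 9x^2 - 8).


Align terms by degree and add:
  6x^3 + 9x^2 - 3x - 2
  -8x^5 - 2x^4 + 7x^3 + 9x^2 - 8
= -8x^5 - 2x^4 + 13x^3 + 18x^2 - 3x - 10


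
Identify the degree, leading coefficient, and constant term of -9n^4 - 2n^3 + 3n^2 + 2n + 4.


Highest power of n is 4, with coefficient -9. Constant term is 4.
Degree = 4, leading coefficient = -9, constant term = 4


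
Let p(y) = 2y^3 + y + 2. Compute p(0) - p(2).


p(0) = 2
p(2) = 20
p(0) - p(2) = 2 - 20 = -18


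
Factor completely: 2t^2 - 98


Roots satisfy r1 + r2 = -b/a = 0 and r1*r2 = c/a = -49.
So r1 = 7, r2 = -7.
2t^2 - 98 = 2(t - r1)(t - r2) = 2(t - 7)(t + 7)


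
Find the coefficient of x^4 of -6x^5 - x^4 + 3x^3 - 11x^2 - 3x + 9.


Read off the coefficient of x^4: -1


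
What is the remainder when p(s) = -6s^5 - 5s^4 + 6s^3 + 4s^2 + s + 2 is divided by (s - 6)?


By the Remainder Theorem, the remainder equals p(6):
  -6*(6)^5 = -46656
  -5*(6)^4 = -6480
  6*(6)^3 = 1296
  4*(6)^2 = 144
  1*(6)^1 = 6
  constant: 2
Sum: -46656 - 6480 + 1296 + 144 + 6 + 2 = -51688


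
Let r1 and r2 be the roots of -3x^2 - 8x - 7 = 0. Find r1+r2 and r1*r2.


For ax^2+bx+c=0: sum = -b/a, product = c/a.
a=-3, b=-8, c=-7
Sum = -(-8)/-3 = -8/3
Product = (-7)/-3 = 7/3


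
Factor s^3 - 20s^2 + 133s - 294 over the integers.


Try integer roots (divisors of -294). s=7: p(7)=0.
Divide out (s - 7): quotient is s^2 - 13s + 42.
Factor the quadratic: (s - 7)(s - 6)
Result: (s - 7)(s - 7)(s - 6)


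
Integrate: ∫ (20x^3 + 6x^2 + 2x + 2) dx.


Reverse power rule on each term:
  ∫ 20x^3 dx = 5x^4
  ∫ 6x^2 dx = 2x^3
  ∫ 2x dx = x^2
  ∫ 2 dx = 2x
F(x) = 5x^4 + 2x^3 + x^2 + 2x + C


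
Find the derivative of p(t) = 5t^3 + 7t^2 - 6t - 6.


Apply the power rule term by term:
  d/dt(5t^3) = 15t^2
  d/dt(7t^2) = 14t
  d/dt(-6t) = -6
  d/dt(-6) = 0
p'(t) = 15t^2 + 14t - 6


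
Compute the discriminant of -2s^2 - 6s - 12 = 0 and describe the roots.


D = b^2 - 4ac = (-6)^2 - 4(-2)(-12) = 36 - 96 = -60
Since D < 0: two complex conjugate roots (no real roots)


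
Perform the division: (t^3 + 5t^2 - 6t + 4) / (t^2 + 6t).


(t^3 + 5t^2 - 6t + 4) / (t^2 + 6t)
Step 1: t * (t^2 + 6t) = t^3 + 6t^2; subtract.
Step 2: -1 * (t^2 + 6t) = -t^2 - 6t; subtract.
Quotient: t - 1, Remainder: 4


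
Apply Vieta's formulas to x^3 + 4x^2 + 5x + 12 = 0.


Monic cubic x^3+bx^2+cx+d=0: sum=-b, pairwise sum=c, product=-d.
b=4, c=5, d=12
r1+r2+r3 = -4
r1r2+r1r3+r2r3 = 5
r1r2r3 = -12


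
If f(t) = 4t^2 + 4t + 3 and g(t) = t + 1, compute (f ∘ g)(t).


Substitute g(t) into f:
f(g(t)) = 4*(t + 1)^2 + 4*(t + 1) + 3
(t + 1)^2 = t^2 + 2t + 1
Expand and combine: 4t^2 + 12t + 11


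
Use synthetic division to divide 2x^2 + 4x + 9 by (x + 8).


Synthetic division with c = -8. Coefficients: 2, 4, 9
Bring down 2.
  2 * -8 = -16; -16 + 4 = -12
  -12 * -8 = 96; 96 + 9 = 105
Quotient: 2x - 12, Remainder: 105


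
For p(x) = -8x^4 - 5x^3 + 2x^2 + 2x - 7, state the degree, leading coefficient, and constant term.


Highest power of x is 4, with coefficient -8. Constant term is -7.
Degree = 4, leading coefficient = -8, constant term = -7


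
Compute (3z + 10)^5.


Expand (3z + 10)^5 by repeated multiplication:
  (3z + 10)^2 = 9z^2 + 60z + 100
  (3z + 10)^3 = 27z^3 + 270z^2 + 900z + 1000
  (3z + 10)^4 = 81z^4 + 1080z^3 + 5400z^2 + 12000z + 10000
= 243z^5 + 4050z^4 + 27000z^3 + 90000z^2 + 150000z + 100000


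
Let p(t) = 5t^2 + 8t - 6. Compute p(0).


Using direct substitution:
  5 * (0)^2 = 0
  8 * (0)^1 = 0
  constant: -6
Sum = 0 + 0 - 6 = -6


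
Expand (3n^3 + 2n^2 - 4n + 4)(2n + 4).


Distribute each term of the first polynomial:
  (3n^3)(2n + 4) = 6n^4 + 12n^3
  (2n^2)(2n + 4) = 4n^3 + 8n^2
  (-4n)(2n + 4) = -8n^2 - 16n
  (4)(2n + 4) = 8n + 16
Sum: 6n^4 + 16n^3 - 8n + 16


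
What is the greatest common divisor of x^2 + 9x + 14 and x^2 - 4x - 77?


Factor each:
  x^2 + 9x + 14 = (x + 7)(x + 2)
  x^2 - 4x - 77 = (x + 7)(x - 11)
Common monic factor: x + 7


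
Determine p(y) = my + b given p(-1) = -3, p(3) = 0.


p(y) = my + b. Using p(-1)=-3, p(3)=0:
m = (-3)/(-1 - 3) = -3/-4 = 3/4
b = -3 - m*(-1) = -3 + 3/4 = -9/4
p(y) = (3/4)y - (9/4)


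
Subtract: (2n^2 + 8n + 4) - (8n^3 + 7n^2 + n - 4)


Distribute the minus sign:
  (2n^2 + 8n + 4)
- (8n^3 + 7n^2 + n - 4)
Negate second polynomial: -8n^3 - 7n^2 - n + 4
Add: -8n^3 - 5n^2 + 7n + 8


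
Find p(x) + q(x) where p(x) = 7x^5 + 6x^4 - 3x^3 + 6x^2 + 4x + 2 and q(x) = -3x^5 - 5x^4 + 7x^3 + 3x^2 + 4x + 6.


Align terms by degree and add:
  7x^5 + 6x^4 - 3x^3 + 6x^2 + 4x + 2
  -3x^5 - 5x^4 + 7x^3 + 3x^2 + 4x + 6
= 4x^5 + x^4 + 4x^3 + 9x^2 + 8x + 8


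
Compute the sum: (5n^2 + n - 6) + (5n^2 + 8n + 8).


Align terms by degree and add:
  5n^2 + n - 6
+ 5n^2 + 8n + 8
= 10n^2 + 9n + 2


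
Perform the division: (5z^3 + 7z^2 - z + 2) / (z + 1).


(5z^3 + 7z^2 - z + 2) / (z + 1)
Step 1: 5z^2 * (z + 1) = 5z^3 + 5z^2; subtract.
Step 2: 2z * (z + 1) = 2z^2 + 2z; subtract.
Step 3: -3 * (z + 1) = -3z - 3; subtract.
Quotient: 5z^2 + 2z - 3, Remainder: 5


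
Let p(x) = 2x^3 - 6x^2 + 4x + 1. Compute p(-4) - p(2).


p(-4) = -239
p(2) = 1
p(-4) - p(2) = -239 - 1 = -240


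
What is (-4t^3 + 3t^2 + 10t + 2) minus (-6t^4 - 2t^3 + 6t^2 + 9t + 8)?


Distribute the minus sign:
  (-4t^3 + 3t^2 + 10t + 2)
- (-6t^4 - 2t^3 + 6t^2 + 9t + 8)
Negate second polynomial: 6t^4 + 2t^3 - 6t^2 - 9t - 8
Add: 6t^4 - 2t^3 - 3t^2 + t - 6


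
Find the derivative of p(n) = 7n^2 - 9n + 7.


Apply the power rule term by term:
  d/dn(7n^2) = 14n
  d/dn(-9n) = -9
  d/dn(7) = 0
p'(n) = 14n - 9


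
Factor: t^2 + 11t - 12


Roots satisfy r1 + r2 = -b/a = -11 and r1*r2 = c/a = -12.
So r1 = -12, r2 = 1.
t^2 + 11t - 12 = (t - r1)(t - r2) = (t + 12)(t - 1)


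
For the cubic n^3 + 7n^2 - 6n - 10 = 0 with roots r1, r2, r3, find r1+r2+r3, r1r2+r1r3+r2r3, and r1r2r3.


Monic cubic n^3+bn^2+cn+d=0: sum=-b, pairwise sum=c, product=-d.
b=7, c=-6, d=-10
r1+r2+r3 = -7
r1r2+r1r3+r2r3 = -6
r1r2r3 = 10


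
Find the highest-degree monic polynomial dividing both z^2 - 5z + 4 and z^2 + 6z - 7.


Factor each:
  z^2 - 5z + 4 = (z - 1)(z - 4)
  z^2 + 6z - 7 = (z - 1)(z + 7)
Common monic factor: z - 1


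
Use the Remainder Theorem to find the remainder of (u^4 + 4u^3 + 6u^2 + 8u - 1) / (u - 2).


By the Remainder Theorem, the remainder equals p(2):
  1*(2)^4 = 16
  4*(2)^3 = 32
  6*(2)^2 = 24
  8*(2)^1 = 16
  constant: -1
Sum: 16 + 32 + 24 + 16 - 1 = 87


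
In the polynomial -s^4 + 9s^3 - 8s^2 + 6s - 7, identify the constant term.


Read off the constant term: -7


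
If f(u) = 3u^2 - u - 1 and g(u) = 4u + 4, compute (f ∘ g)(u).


Substitute g(u) into f:
f(g(u)) = 3*(4u + 4)^2 + (-1)*(4u + 4) + (-1)
(4u + 4)^2 = 16u^2 + 32u + 16
Expand and combine: 48u^2 + 92u + 43


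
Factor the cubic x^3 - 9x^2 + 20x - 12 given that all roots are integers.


Try integer roots (divisors of -12). x=2: p(2)=0.
Divide out (x - 2): quotient is x^2 - 7x + 6.
Factor the quadratic: (x - 1)(x - 6)
Result: (x - 2)(x - 1)(x - 6)


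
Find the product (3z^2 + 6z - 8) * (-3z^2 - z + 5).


Distribute each term of the first polynomial:
  (3z^2)(-3z^2 - z + 5) = -9z^4 - 3z^3 + 15z^2
  (6z)(-3z^2 - z + 5) = -18z^3 - 6z^2 + 30z
  (-8)(-3z^2 - z + 5) = 24z^2 + 8z - 40
Sum: -9z^4 - 21z^3 + 33z^2 + 38z - 40


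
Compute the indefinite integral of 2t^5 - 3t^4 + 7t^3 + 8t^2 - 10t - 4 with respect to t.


Reverse power rule on each term:
  ∫ 2t^5 dt = (1/3)t^6
  ∫ -3t^4 dt = -(3/5)t^5
  ∫ 7t^3 dt = (7/4)t^4
  ∫ 8t^2 dt = (8/3)t^3
  ∫ -10t dt = -5t^2
  ∫ -4 dt = -4t
F(t) = (1/3)t^6 - (3/5)t^5 + (7/4)t^4 + (8/3)t^3 - 5t^2 - 4t + C


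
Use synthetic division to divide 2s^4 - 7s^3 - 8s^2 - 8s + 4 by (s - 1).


Synthetic division with c = 1. Coefficients: 2, -7, -8, -8, 4
Bring down 2.
  2 * 1 = 2; 2 - 7 = -5
  -5 * 1 = -5; -5 - 8 = -13
  -13 * 1 = -13; -13 - 8 = -21
  -21 * 1 = -21; -21 + 4 = -17
Quotient: 2s^3 - 5s^2 - 13s - 21, Remainder: -17


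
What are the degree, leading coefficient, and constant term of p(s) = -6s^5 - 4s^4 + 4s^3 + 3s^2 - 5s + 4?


Highest power of s is 5, with coefficient -6. Constant term is 4.
Degree = 5, leading coefficient = -6, constant term = 4


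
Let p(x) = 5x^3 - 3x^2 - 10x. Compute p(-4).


Using direct substitution:
  5 * (-4)^3 = -320
  -3 * (-4)^2 = -48
  -10 * (-4)^1 = 40
  constant: 0
Sum = -320 - 48 + 40 + 0 = -328


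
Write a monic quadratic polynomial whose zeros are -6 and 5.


p(x) = (x + 6)(x - 5)
Expand: x^2 + x - 30


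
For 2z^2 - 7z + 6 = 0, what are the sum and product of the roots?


For az^2+bz+c=0: sum = -b/a, product = c/a.
a=2, b=-7, c=6
Sum = -(-7)/2 = 7/2
Product = (6)/2 = 3


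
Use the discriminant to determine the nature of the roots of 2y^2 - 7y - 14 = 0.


D = b^2 - 4ac = (-7)^2 - 4(2)(-14) = 49 + 112 = 161
Since D > 0: two distinct irrational roots


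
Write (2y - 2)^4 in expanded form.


Expand (2y - 2)^4 by repeated multiplication:
  (2y - 2)^2 = 4y^2 - 8y + 4
  (2y - 2)^3 = 8y^3 - 24y^2 + 24y - 8
= 16y^4 - 64y^3 + 96y^2 - 64y + 16


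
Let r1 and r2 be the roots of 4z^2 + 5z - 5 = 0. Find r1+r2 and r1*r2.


For az^2+bz+c=0: sum = -b/a, product = c/a.
a=4, b=5, c=-5
Sum = -(5)/4 = -5/4
Product = (-5)/4 = -5/4


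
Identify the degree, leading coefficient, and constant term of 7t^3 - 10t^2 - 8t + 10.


Highest power of t is 3, with coefficient 7. Constant term is 10.
Degree = 3, leading coefficient = 7, constant term = 10


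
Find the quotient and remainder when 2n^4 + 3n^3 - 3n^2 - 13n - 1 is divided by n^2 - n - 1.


(2n^4 + 3n^3 - 3n^2 - 13n - 1) / (n^2 - n - 1)
Step 1: 2n^2 * (n^2 - n - 1) = 2n^4 - 2n^3 - 2n^2; subtract.
Step 2: 5n * (n^2 - n - 1) = 5n^3 - 5n^2 - 5n; subtract.
Step 3: 4 * (n^2 - n - 1) = 4n^2 - 4n - 4; subtract.
Quotient: 2n^2 + 5n + 4, Remainder: -4n + 3


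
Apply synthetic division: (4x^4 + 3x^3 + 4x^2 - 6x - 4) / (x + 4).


Synthetic division with c = -4. Coefficients: 4, 3, 4, -6, -4
Bring down 4.
  4 * -4 = -16; -16 + 3 = -13
  -13 * -4 = 52; 52 + 4 = 56
  56 * -4 = -224; -224 - 6 = -230
  -230 * -4 = 920; 920 - 4 = 916
Quotient: 4x^3 - 13x^2 + 56x - 230, Remainder: 916


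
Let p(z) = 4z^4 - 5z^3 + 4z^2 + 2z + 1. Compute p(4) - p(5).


p(4) = 777
p(5) = 1986
p(4) - p(5) = 777 - 1986 = -1209


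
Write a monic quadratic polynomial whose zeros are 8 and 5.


p(x) = (x - 8)(x - 5)
Expand: x^2 - 13x + 40


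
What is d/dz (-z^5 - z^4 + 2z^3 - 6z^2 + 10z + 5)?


Apply the power rule term by term:
  d/dz(-z^5) = -5z^4
  d/dz(-z^4) = -4z^3
  d/dz(2z^3) = 6z^2
  d/dz(-6z^2) = -12z
  d/dz(10z) = 10
  d/dz(5) = 0
p'(z) = -5z^4 - 4z^3 + 6z^2 - 12z + 10


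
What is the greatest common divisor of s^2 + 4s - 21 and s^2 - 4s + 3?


Factor each:
  s^2 + 4s - 21 = (s - 3)(s + 7)
  s^2 - 4s + 3 = (s - 3)(s - 1)
Common monic factor: s - 3


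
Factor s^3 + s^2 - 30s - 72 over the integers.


Try integer roots (divisors of -72). s=-3: p(-3)=0.
Divide out (s + 3): quotient is s^2 - 2s - 24.
Factor the quadratic: (s + 4)(s - 6)
Result: (s + 3)(s + 4)(s - 6)


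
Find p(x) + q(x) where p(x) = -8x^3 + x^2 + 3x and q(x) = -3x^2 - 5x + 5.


Align terms by degree and add:
  -8x^3 + x^2 + 3x
  -3x^2 - 5x + 5
= -8x^3 - 2x^2 - 2x + 5


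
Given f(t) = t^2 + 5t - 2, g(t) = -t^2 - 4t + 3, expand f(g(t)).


Substitute g(t) into f:
f(g(t)) = 1*(-t^2 - 4t + 3)^2 + 5*(-t^2 - 4t + 3) + (-2)
(-t^2 - 4t + 3)^2 = t^4 + 8t^3 + 10t^2 - 24t + 9
Expand and combine: t^4 + 8t^3 + 5t^2 - 44t + 22


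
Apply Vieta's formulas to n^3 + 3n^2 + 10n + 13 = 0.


Monic cubic n^3+bn^2+cn+d=0: sum=-b, pairwise sum=c, product=-d.
b=3, c=10, d=13
r1+r2+r3 = -3
r1r2+r1r3+r2r3 = 10
r1r2r3 = -13


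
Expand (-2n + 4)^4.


Expand (-2n + 4)^4 by repeated multiplication:
  (-2n + 4)^2 = 4n^2 - 16n + 16
  (-2n + 4)^3 = -8n^3 + 48n^2 - 96n + 64
= 16n^4 - 128n^3 + 384n^2 - 512n + 256


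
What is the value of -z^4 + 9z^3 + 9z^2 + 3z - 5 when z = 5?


Using direct substitution:
  -1 * (5)^4 = -625
  9 * (5)^3 = 1125
  9 * (5)^2 = 225
  3 * (5)^1 = 15
  constant: -5
Sum = -625 + 1125 + 225 + 15 - 5 = 735


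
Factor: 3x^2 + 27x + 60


Roots satisfy r1 + r2 = -b/a = -9 and r1*r2 = c/a = 20.
So r1 = -4, r2 = -5.
3x^2 + 27x + 60 = 3(x - r1)(x - r2) = 3(x + 4)(x + 5)


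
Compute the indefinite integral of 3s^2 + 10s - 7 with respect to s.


Reverse power rule on each term:
  ∫ 3s^2 ds = s^3
  ∫ 10s ds = 5s^2
  ∫ -7 ds = -7s
F(s) = s^3 + 5s^2 - 7s + C


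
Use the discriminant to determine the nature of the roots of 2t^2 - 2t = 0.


D = b^2 - 4ac = (-2)^2 - 4(2)(0) = 4 = 4
Since D > 0: two distinct rational roots


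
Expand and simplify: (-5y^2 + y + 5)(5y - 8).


Distribute each term of the first polynomial:
  (-5y^2)(5y - 8) = -25y^3 + 40y^2
  (y)(5y - 8) = 5y^2 - 8y
  (5)(5y - 8) = 25y - 40
Sum: -25y^3 + 45y^2 + 17y - 40


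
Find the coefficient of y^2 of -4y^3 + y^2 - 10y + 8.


Read off the coefficient of y^2: 1


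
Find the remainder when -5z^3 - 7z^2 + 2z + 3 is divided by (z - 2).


By the Remainder Theorem, the remainder equals p(2):
  -5*(2)^3 = -40
  -7*(2)^2 = -28
  2*(2)^1 = 4
  constant: 3
Sum: -40 - 28 + 4 + 3 = -61
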